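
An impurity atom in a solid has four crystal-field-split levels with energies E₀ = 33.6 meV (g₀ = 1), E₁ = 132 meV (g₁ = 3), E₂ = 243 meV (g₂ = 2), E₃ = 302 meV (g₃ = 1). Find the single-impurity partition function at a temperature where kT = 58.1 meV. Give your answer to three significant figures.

Eᵢ/kT = 0.57831, 2.2719, 4.1824, 5.1979.
Z = Σ gᵢe^(−Eᵢ/kT) = 1·e^(−0.57831) + 3·e^(−2.2719) + 2·e^(−4.1824) + 1·e^(−5.1979) = 0.56085 + 0.30935 + 0.030524 + 0.0055282 = 0.90625.

Z = 0.906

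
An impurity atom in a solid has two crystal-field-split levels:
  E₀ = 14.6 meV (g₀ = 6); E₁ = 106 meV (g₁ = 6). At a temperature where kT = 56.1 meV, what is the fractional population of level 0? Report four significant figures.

0.8361

Eᵢ/kT = 0.260250, 1.88948.
Z = Σ gᵢe^(−Eᵢ/kT) = 6·e^(−0.260250) + 6·e^(−1.88948) = 4.62515 + 0.906902 = 5.53205.
P₀ = g₀ e^(−E₀/kT) / Z = 4.62515/5.53205 = 0.8361.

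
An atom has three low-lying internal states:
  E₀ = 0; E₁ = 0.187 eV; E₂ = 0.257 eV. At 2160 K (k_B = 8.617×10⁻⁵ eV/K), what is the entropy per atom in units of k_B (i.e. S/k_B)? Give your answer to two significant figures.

0.92

k_BT = 8.617×10⁻⁵ × 2160 K = 0.1861 eV.
Eᵢ/kT = 0, 1.005, 1.381.
Z = Σ e^(−Eᵢ/kT) = e^(−0) + e^(−1.005) + e^(−1.381) = 1.000 + 0.3660 + 0.2513 = 1.617.
⟨E⟩ = Σ EᵢPᵢ = 0.08227 eV.
S/k_B = ln Z + ⟨E⟩/kT = ln(1.617) + 0.08227/0.1861 = 0.4806 + 0.4421 = 0.92.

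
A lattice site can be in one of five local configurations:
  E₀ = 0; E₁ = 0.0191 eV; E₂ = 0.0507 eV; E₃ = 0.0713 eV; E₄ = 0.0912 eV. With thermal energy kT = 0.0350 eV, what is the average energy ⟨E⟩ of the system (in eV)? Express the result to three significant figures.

Eᵢ/kT = 0, 0.54571, 1.4486, 2.0371, 2.6057.
Z = Σ e^(−Eᵢ/kT) = e^(−0) + e^(−0.54571) + e^(−1.4486) + e^(−2.0371) + e^(−2.6057) = 1.0000 + 0.57943 + 0.23490 + 0.13041 + 0.073851 = 2.0186.
⟨E⟩ = Σ Eᵢ e^(−Eᵢ/kT) / Z = (0·1.0000 + 0.0191·0.57943 + 0.0507·0.23490 + 0.0713·0.13041 + 0.0912·0.073851) / 2.0186 = 0.0193 eV.

0.0193 eV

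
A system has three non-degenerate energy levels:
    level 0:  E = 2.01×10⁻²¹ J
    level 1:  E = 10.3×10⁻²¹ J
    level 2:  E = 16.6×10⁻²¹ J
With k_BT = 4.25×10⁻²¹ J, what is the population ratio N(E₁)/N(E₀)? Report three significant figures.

n₁/n₀ = exp[−(E₁−E₀)/kT] = exp(−(8.29 ×10⁻²¹ J)/(4.25 ×10⁻²¹ J)) = exp(-1.9506) = 0.142.

0.142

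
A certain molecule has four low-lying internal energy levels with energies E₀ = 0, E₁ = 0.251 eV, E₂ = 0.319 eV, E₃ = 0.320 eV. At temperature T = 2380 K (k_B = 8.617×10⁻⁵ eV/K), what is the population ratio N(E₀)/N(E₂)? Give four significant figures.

4.737

k_BT = 8.617×10⁻⁵ × 2380 K = 0.205085 eV.
n₀/n₂ = exp[−(E₀−E₂)/kT] = exp(−(-0.319 eV)/(0.205085 eV)) = exp(1.55545) = 4.737.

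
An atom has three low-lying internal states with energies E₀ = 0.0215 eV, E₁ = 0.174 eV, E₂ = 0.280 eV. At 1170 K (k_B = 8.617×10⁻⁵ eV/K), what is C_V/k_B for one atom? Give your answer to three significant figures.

k_BT = 8.617×10⁻⁵ × 1170 K = 0.10082 eV.
Eᵢ/kT = 0.21325, 1.7258, 2.7772.
Z = Σ e^(−Eᵢ/kT) = e^(−0.21325) + e^(−1.7258) + e^(−2.7772) = 0.80795 + 0.17803 + 0.062212 = 1.0482.
⟨E⟩ = 0.062743 eV, ⟨E²⟩ = 0.010152 eV².
C_V/k_B = (⟨E²⟩ − ⟨E⟩²)/(kT)² = (0.010152 − 0.0039367)/0.010165 = 0.611.

0.611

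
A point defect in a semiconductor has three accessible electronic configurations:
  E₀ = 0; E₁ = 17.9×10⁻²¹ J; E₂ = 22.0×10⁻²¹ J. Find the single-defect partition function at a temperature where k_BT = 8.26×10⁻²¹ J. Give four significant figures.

Eᵢ/kT = 0, 2.16707, 2.66344.
Z = Σ e^(−Eᵢ/kT) = e^(−0) + e^(−2.16707) + e^(−2.66344) = 1.00000 + 0.114513 + 0.0697080 = 1.18422.

Z = 1.184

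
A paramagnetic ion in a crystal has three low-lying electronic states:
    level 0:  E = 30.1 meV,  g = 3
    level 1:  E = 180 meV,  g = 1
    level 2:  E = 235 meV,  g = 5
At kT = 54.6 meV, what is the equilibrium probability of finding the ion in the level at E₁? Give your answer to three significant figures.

0.0202

Eᵢ/kT = 0.55128, 3.2967, 4.3040.
Z = Σ gᵢe^(−Eᵢ/kT) = 3·e^(−0.55128) + 1·e^(−3.2967) + 5·e^(−4.3040) = 1.7286 + 0.037005 + 0.067572 = 1.8332.
P₁ = g₁ e^(−E₁/kT) / Z = 0.037005/1.8332 = 0.0202.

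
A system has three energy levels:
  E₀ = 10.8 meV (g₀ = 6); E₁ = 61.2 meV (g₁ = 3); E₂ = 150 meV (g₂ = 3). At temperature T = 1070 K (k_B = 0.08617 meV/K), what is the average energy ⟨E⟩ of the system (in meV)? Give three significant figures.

32.2 meV

k_BT = 0.08617 × 1070 K = 92.202 meV.
Eᵢ/kT = 0.11713, 0.66376, 1.6269.
Z = Σ gᵢe^(−Eᵢ/kT) = 6·e^(−0.11713) + 3·e^(−0.66376) + 3·e^(−1.6269) = 5.3368 + 1.5447 + 0.58961 = 7.4711.
⟨E⟩ = Σ Eᵢ gᵢe^(−Eᵢ/kT) / Z = (10.8·5.3368 + 61.2·1.5447 + 150·0.58961) / 7.4711 = 32.2 meV.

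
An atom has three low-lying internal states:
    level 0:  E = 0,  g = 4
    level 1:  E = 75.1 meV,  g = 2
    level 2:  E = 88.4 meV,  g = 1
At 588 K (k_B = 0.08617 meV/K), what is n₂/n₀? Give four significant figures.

k_BT = 0.08617 × 588 K = 50.6680 meV.
n₂/n₀ = (g₂/g₀) exp[−(E₂−E₀)/kT] = (1/4) × exp(−(88.4 meV)/(50.6680 meV)) = (1/4) × exp(-1.74469) = 0.04367.

0.04367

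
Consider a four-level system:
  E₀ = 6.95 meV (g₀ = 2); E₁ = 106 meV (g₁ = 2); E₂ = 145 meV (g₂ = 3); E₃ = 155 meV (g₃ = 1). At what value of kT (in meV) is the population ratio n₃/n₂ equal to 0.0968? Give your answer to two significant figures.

n₃/n₂ = (g₃/g₂) exp[−(E₃−E₂)/kT] = 0.0968.
⇒ (E₃−E₂)/kT = ln((1/3)/0.0968) = ln(3.444) = 1.237.
kT = 10 meV / 1.237 = 8.1 meV.

8.1 meV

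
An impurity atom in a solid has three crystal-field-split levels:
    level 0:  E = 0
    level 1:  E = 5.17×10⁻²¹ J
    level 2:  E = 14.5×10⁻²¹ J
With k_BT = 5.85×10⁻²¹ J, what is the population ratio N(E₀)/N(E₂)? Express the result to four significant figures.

11.92

n₀/n₂ = exp[−(E₀−E₂)/kT] = exp(−(-14.5 ×10⁻²¹ J)/(5.85 ×10⁻²¹ J)) = exp(2.47863) = 11.92.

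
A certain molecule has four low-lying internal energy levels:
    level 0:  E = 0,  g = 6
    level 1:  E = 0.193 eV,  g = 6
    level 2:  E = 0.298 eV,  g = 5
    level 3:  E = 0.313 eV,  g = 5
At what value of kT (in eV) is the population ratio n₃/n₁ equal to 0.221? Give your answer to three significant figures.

n₃/n₁ = (g₃/g₁) exp[−(E₃−E₁)/kT] = 0.221.
⇒ (E₃−E₁)/kT = ln((5/6)/0.221) = ln(3.7707) = 1.3273.
kT = 0.120 eV / 1.3273 = 0.0904 eV.

0.0904 eV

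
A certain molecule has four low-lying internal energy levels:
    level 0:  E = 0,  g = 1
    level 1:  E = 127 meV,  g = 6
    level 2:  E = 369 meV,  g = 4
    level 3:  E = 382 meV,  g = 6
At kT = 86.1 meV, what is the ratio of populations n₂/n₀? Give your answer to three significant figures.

n₂/n₀ = (g₂/g₀) exp[−(E₂−E₀)/kT] = (4/1) × exp(−(369 meV)/(86.1 meV)) = (4/1) × exp(-4.2857) = 0.0551.

0.0551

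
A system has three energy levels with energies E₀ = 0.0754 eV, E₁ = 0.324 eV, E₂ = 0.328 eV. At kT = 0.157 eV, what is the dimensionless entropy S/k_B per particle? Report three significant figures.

Eᵢ/kT = 0.48025, 2.0637, 2.0892.
Z = Σ e^(−Eᵢ/kT) = e^(−0.48025) + e^(−2.0637) + e^(−2.0892) = 0.61863 + 0.12698 + 0.12379 = 0.86940.
⟨E⟩ = Σ EᵢPᵢ = 0.14768 eV.
S/k_B = ln Z + ⟨E⟩/kT = ln(0.86940) + 0.14768/0.157 = -0.13995 + 0.94064 = 0.801.

0.801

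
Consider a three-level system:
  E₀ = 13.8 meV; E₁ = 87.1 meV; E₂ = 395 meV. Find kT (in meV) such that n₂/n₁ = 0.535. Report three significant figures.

n₂/n₁ = exp[−(E₂−E₁)/kT] = 0.535.
⇒ (E₂−E₁)/kT = ln(1/0.535) = ln(1.8692) = 0.62551.
kT = 307.9 meV / 0.62551 = 492 meV.

492 meV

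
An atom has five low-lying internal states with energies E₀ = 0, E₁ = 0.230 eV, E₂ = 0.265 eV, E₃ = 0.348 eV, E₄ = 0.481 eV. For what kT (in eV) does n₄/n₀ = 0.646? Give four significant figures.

n₄/n₀ = exp[−(E₄−E₀)/kT] = 0.646.
⇒ (E₄−E₀)/kT = ln(1/0.646) = ln(1.54799) = 0.436957.
kT = 0.481 eV / 0.436957 = 1.101 eV.

1.101 eV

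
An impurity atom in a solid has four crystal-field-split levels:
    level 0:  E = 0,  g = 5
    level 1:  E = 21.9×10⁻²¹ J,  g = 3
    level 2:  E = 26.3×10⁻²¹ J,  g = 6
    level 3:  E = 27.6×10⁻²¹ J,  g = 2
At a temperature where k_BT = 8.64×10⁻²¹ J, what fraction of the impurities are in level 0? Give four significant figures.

0.8919

Eᵢ/kT = 0, 2.53472, 3.04398, 3.19444.
Z = Σ gᵢe^(−Eᵢ/kT) = 5·e^(−0) + 3·e^(−2.53472) + 6·e^(−3.04398) + 2·e^(−3.19444) = 5.00000 + 0.237852 + 0.285869 + 0.0819789 = 5.60570.
P₀ = g₀ e^(−E₀/kT) / Z = 5.00000/5.60570 = 0.8919.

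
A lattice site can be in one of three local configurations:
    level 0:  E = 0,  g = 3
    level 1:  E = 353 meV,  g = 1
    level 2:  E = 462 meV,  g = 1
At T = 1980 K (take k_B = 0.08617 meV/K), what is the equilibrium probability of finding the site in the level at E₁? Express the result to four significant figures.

0.03956

k_BT = 0.08617 × 1980 K = 170.617 meV.
Eᵢ/kT = 0, 2.06896, 2.70782.
Z = Σ gᵢe^(−Eᵢ/kT) = 3·e^(−0) + 1·e^(−2.06896) + 1·e^(−2.70782) = 3.00000 + 0.126317 + 0.0666820 = 3.19300.
P₁ = g₁ e^(−E₁/kT) / Z = 0.126317/3.19300 = 0.03956.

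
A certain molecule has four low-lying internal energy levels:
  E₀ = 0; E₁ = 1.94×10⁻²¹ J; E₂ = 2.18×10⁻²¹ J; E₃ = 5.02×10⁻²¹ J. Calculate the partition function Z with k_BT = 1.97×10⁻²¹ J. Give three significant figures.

Z = 1.78

Eᵢ/kT = 0, 0.98477, 1.1066, 2.5482.
Z = Σ e^(−Eᵢ/kT) = e^(−0) + e^(−0.98477) + e^(−1.1066) + e^(−2.5482) = 1.0000 + 0.37353 + 0.33068 + 0.078222 = 1.7824.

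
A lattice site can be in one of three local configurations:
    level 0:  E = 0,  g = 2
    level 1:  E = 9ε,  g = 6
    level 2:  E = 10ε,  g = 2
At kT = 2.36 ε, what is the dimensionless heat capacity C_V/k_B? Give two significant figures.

Eᵢ/kT = 0, 3.814, 4.237.
Z = Σ gᵢe^(−Eᵢ/kT) = 2·e^(−0) + 6·e^(−3.814) + 2·e^(−4.237) = 2.000 + 0.1324 + 0.02890 = 2.161.
⟨E⟩ = 0.6851 ε, ⟨E²⟩ = 6.300 ε².
C_V/k_B = (⟨E²⟩ − ⟨E⟩²)/(kT)² = (6.300 − 0.4694)/5.570 = 1.0.

1.0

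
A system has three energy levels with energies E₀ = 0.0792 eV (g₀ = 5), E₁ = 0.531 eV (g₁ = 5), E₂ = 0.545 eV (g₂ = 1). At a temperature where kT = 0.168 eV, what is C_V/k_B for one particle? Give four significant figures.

Eᵢ/kT = 0.471429, 3.16071, 3.24405.
Z = Σ gᵢe^(−Eᵢ/kT) = 5·e^(−0.471429) + 5·e^(−3.16071) + 1·e^(−3.24405) = 3.12055 + 0.211978 + 0.0390056 = 3.37153.
⟨E⟩ = 0.112995 eV, ⟨E²⟩ = 0.0269697 eV².
C_V/k_B = (⟨E²⟩ − ⟨E⟩²)/(kT)² = (0.0269697 − 0.0127679)/0.0282240 = 0.5032.

0.5032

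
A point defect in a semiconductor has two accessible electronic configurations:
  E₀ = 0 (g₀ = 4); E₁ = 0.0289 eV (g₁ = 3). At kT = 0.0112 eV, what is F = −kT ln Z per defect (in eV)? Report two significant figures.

Eᵢ/kT = 0, 2.580.
Z = Σ gᵢe^(−Eᵢ/kT) = 4·e^(−0) + 3·e^(−2.580) = 4.000 + 0.2273 = 4.227.
F = −kT ln Z = −0.0112 × ln(4.227) = −0.0112 × 1.441 = -0.016 eV.

-0.016 eV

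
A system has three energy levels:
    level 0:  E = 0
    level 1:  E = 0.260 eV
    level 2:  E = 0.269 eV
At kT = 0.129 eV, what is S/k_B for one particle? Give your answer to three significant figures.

0.649

Eᵢ/kT = 0, 2.0155, 2.0853.
Z = Σ e^(−Eᵢ/kT) = e^(−0) + e^(−2.0155) + e^(−2.0853) = 1.0000 + 0.13325 + 0.12427 = 1.2575.
⟨E⟩ = Σ EᵢPᵢ = 0.054134 eV.
S/k_B = ln Z + ⟨E⟩/kT = ln(1.2575) + 0.054134/0.129 = 0.22913 + 0.41964 = 0.649.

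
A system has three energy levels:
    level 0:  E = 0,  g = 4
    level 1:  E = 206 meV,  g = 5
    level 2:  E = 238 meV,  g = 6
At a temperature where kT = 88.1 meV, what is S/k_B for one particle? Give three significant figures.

2.04

Eᵢ/kT = 0, 2.3383, 2.7015.
Z = Σ gᵢe^(−Eᵢ/kT) = 4·e^(−0) + 5·e^(−2.3383) + 6·e^(−2.7015) = 4.0000 + 0.48246 + 0.40263 = 4.8851.
⟨E⟩ = Σ EᵢPᵢ = 39.961 meV.
S/k_B = ln Z + ⟨E⟩/kT = ln(4.8851) + 39.961/88.1 = 1.5862 + 0.45359 = 2.04.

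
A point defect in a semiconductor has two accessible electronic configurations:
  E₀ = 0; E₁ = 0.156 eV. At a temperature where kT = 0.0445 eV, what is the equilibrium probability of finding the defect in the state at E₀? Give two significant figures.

Eᵢ/kT = 0, 3.506.
Z = Σ e^(−Eᵢ/kT) = e^(−0) + e^(−3.506) = 1.000 + 0.03002 = 1.030.
P₀ = e^(−E₀/kT) / Z = 1.000/1.030 = 0.97.

0.97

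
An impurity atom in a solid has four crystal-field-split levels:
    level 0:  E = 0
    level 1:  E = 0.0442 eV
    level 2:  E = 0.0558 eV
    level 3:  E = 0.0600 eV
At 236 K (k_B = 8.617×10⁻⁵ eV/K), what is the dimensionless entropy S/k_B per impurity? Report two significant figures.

0.68

k_BT = 8.617×10⁻⁵ × 236 K = 0.02034 eV.
Eᵢ/kT = 0, 2.173, 2.743, 2.950.
Z = Σ e^(−Eᵢ/kT) = e^(−0) + e^(−2.173) + e^(−2.743) + e^(−2.950) = 1.000 + 0.1138 + 0.06438 + 0.05234 = 1.231.
⟨E⟩ = Σ EᵢPᵢ = 0.009555 eV.
S/k_B = ln Z + ⟨E⟩/kT = ln(1.231) + 0.009555/0.02034 = 0.2078 + 0.4698 = 0.68.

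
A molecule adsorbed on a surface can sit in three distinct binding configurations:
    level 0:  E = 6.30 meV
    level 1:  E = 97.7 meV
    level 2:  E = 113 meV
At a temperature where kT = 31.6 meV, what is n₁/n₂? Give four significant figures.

n₁/n₂ = exp[−(E₁−E₂)/kT] = exp(−(-15.3 meV)/(31.6 meV)) = exp(0.484177) = 1.623.

1.623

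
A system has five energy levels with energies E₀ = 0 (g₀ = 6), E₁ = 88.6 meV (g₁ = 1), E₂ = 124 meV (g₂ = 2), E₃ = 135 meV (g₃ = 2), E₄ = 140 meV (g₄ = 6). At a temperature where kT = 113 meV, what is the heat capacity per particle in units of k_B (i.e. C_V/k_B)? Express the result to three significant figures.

Eᵢ/kT = 0, 0.78407, 1.0973, 1.1947, 1.2389.
Z = Σ gᵢe^(−Eᵢ/kT) = 6·e^(−0) + 1·e^(−0.78407) + 2·e^(−1.0973) + 2·e^(−1.1947) + 6·e^(−1.2389) = 6.0000 + 0.45654 + 0.66754 + 0.60559 + 1.7382 = 9.4679.
⟨E⟩ = 47.352 meV, ⟨E²⟩ = 6226.7 meV².
C_V/k_B = (⟨E²⟩ − ⟨E⟩²)/(kT)² = (6226.7 − 2242.2)/12769 = 0.312.

0.312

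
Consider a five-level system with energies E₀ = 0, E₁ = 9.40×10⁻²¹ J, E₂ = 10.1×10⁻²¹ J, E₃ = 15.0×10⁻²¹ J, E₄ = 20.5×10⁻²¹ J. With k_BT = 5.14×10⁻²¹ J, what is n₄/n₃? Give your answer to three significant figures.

0.343

n₄/n₃ = exp[−(E₄−E₃)/kT] = exp(−(5.5 ×10⁻²¹ J)/(5.14 ×10⁻²¹ J)) = exp(-1.0700) = 0.343.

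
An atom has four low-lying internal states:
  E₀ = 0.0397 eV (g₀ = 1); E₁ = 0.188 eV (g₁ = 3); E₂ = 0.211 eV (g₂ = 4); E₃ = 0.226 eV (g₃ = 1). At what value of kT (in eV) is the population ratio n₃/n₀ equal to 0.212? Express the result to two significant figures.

0.12 eV

n₃/n₀ = (g₃/g₀) exp[−(E₃−E₀)/kT] = 0.212.
⇒ (E₃−E₀)/kT = ln((1/1)/0.212) = ln(4.717) = 1.551.
kT = 0.1863 eV / 1.551 = 0.12 eV.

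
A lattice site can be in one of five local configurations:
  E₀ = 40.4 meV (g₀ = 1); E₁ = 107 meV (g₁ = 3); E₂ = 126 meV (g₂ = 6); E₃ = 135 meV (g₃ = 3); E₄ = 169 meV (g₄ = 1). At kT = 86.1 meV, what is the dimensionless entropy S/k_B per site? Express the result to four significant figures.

Eᵢ/kT = 0.469222, 1.24274, 1.46341, 1.56794, 1.96283.
Z = Σ gᵢe^(−Eᵢ/kT) = 1·e^(−0.469222) + 3·e^(−1.24274) + 6·e^(−1.46341) + 3·e^(−1.56794) + 1·e^(−1.96283) = 0.625489 + 0.865777 + 1.38867 + 0.625423 + 0.140460 = 3.64582.
⟨E⟩ = Σ EᵢPᵢ = 110.003 meV.
S/k_B = ln Z + ⟨E⟩/kT = ln(3.64582) + 110.003/86.1 = 1.29358 + 1.27762 = 2.571.

2.571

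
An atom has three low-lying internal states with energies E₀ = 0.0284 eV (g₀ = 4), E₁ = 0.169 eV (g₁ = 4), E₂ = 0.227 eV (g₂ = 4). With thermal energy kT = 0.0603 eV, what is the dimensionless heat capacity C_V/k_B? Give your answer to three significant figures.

Eᵢ/kT = 0.47098, 2.8027, 3.7645.
Z = Σ gᵢe^(−Eᵢ/kT) = 4·e^(−0.47098) + 4·e^(−2.8027) + 4·e^(−3.7645) = 2.4976 + 0.24258 + 0.092717 = 2.8329.
⟨E⟩ = 0.046939 eV, ⟨E²⟩ = 0.0048432 eV².
C_V/k_B = (⟨E²⟩ − ⟨E⟩²)/(kT)² = (0.0048432 − 0.0022033)/0.0036361 = 0.726.

0.726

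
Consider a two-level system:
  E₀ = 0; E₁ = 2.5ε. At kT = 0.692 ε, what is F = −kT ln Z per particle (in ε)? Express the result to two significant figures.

Eᵢ/kT = 0, 3.613.
Z = Σ e^(−Eᵢ/kT) = e^(−0) + e^(−3.613) = 1.000 + 0.02697 = 1.027.
F = −kT ln Z = −0.692 × ln(1.027) = −0.692 × 0.02664 = -0.018 ε.

-0.018 ε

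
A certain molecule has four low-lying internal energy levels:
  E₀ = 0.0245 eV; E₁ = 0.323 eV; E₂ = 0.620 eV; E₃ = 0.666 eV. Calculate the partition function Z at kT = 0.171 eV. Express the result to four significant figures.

Z = 1.065

Eᵢ/kT = 0.143275, 1.88889, 3.62573, 3.89474.
Z = Σ e^(−Eᵢ/kT) = e^(−0.143275) + e^(−1.88889) + e^(−3.62573) + e^(−3.89474) = 0.866516 + 0.151240 + 0.0266297 + 0.0203487 = 1.06473.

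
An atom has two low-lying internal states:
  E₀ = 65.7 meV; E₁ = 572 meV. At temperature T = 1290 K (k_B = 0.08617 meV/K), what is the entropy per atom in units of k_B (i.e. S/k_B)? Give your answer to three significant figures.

k_BT = 0.08617 × 1290 K = 111.16 meV.
Eᵢ/kT = 0.59104, 5.1457.
Z = Σ e^(−Eᵢ/kT) = e^(−0.59104) + e^(−5.1457) = 0.55375 + 0.0058244 = 0.55957.
⟨E⟩ = Σ EᵢPᵢ = 70.970 meV.
S/k_B = ln Z + ⟨E⟩/kT = ln(0.55957) + 70.970/111.16 = -0.58059 + 0.63845 = 0.0579.

0.0579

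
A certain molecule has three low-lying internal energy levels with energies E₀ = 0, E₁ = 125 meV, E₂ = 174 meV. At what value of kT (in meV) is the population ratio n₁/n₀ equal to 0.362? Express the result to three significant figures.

123 meV

n₁/n₀ = exp[−(E₁−E₀)/kT] = 0.362.
⇒ (E₁−E₀)/kT = ln(1/0.362) = ln(2.7624) = 1.0161.
kT = 125 meV / 1.0161 = 123 meV.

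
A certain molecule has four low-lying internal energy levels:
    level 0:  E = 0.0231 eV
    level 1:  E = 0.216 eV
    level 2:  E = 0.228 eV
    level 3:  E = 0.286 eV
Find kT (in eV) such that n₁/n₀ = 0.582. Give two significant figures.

0.36 eV

n₁/n₀ = exp[−(E₁−E₀)/kT] = 0.582.
⇒ (E₁−E₀)/kT = ln(1/0.582) = ln(1.718) = 0.5412.
kT = 0.1929 eV / 0.5412 = 0.36 eV.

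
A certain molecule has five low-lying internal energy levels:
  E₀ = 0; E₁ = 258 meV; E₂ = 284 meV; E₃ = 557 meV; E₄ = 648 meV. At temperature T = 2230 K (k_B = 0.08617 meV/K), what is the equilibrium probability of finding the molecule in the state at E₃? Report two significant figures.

k_BT = 0.08617 × 2230 K = 192.2 meV.
Eᵢ/kT = 0, 1.342, 1.478, 2.898, 3.371.
Z = Σ e^(−Eᵢ/kT) = e^(−0) + e^(−1.342) + e^(−1.478) + e^(−2.898) + e^(−3.371) = 1.000 + 0.2613 + 0.2281 + 0.05513 + 0.03436 = 1.579.
P₃ = e^(−E₃/kT) / Z = 0.05513/1.579 = 0.035.

0.035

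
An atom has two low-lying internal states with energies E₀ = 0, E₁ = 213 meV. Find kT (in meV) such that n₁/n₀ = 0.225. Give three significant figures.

143 meV

n₁/n₀ = exp[−(E₁−E₀)/kT] = 0.225.
⇒ (E₁−E₀)/kT = ln(1/0.225) = ln(4.4444) = 1.4916.
kT = 213 meV / 1.4916 = 143 meV.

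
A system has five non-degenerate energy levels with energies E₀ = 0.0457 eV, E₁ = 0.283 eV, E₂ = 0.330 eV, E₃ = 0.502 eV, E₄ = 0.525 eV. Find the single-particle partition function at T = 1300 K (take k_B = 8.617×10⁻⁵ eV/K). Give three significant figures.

k_BT = 8.617×10⁻⁵ × 1300 K = 0.11202 eV.
Eᵢ/kT = 0.40796, 2.5263, 2.9459, 4.4813, 4.6867.
Z = Σ e^(−Eᵢ/kT) = e^(−0.40796) + e^(−2.5263) + e^(−2.9459) + e^(−4.4813) + e^(−4.6867) = 0.66501 + 0.079954 + 0.052555 + 0.011319 + 0.0092171 = 0.81806.

Z = 0.818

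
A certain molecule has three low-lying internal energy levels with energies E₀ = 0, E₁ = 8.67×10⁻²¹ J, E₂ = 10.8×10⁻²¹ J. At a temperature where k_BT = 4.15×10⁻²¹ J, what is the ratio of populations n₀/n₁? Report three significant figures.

8.08

n₀/n₁ = exp[−(E₀−E₁)/kT] = exp(−(-8.67 ×10⁻²¹ J)/(4.15 ×10⁻²¹ J)) = exp(2.0892) = 8.08.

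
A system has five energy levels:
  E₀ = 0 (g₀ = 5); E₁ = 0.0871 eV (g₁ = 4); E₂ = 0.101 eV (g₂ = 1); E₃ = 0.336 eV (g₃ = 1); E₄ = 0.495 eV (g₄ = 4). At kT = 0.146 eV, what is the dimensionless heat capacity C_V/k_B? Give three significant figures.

0.303

Eᵢ/kT = 0, 0.59658, 0.69178, 2.3014, 3.3904.
Z = Σ gᵢe^(−Eᵢ/kT) = 5·e^(−0) + 4·e^(−0.59658) + 1·e^(−0.69178) + 1·e^(−2.3014) + 4·e^(−3.3904) = 5.0000 + 2.2028 + 0.50068 + 0.10012 + 0.13478 = 7.9384.
⟨E⟩ = 0.043181 eV, ⟨E²⟩ = 0.0083325 eV².
C_V/k_B = (⟨E²⟩ − ⟨E⟩²)/(kT)² = (0.0083325 − 0.0018646)/0.021316 = 0.303.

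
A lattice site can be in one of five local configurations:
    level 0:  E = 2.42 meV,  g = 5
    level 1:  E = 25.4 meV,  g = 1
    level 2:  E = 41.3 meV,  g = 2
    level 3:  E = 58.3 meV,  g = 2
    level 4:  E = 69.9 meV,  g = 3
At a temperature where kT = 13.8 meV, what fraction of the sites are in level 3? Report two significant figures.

Eᵢ/kT = 0.1754, 1.841, 2.993, 4.225, 5.065.
Z = Σ gᵢe^(−Eᵢ/kT) = 5·e^(−0.1754) + 1·e^(−1.841) + 2·e^(−2.993) + 2·e^(−4.225) + 3·e^(−5.065) = 4.196 + 0.1587 + 0.1003 + 0.02925 + 0.01894 = 4.503.
P₃ = g₃ e^(−E₃/kT) / Z = 0.02925/4.503 = 0.0065.

0.0065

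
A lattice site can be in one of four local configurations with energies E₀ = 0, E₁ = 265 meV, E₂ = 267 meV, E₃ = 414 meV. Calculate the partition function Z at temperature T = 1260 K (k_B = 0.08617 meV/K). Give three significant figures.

k_BT = 0.08617 × 1260 K = 108.57 meV.
Eᵢ/kT = 0, 2.4408, 2.4592, 3.8132.
Z = Σ e^(−Eᵢ/kT) = e^(−0) + e^(−2.4408) + e^(−2.4592) + e^(−3.8132) = 1.0000 + 0.087091 + 0.085503 + 0.022077 = 1.1947.

Z = 1.19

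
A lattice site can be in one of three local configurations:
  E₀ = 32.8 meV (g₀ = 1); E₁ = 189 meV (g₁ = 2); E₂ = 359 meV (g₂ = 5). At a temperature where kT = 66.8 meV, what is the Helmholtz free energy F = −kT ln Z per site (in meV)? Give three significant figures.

Eᵢ/kT = 0.49102, 2.8293, 5.3743.
Z = Σ gᵢe^(−Eᵢ/kT) = 1·e^(−0.49102) + 2·e^(−2.8293) + 5·e^(−5.3743) = 0.61200 + 0.11811 + 0.023171 = 0.75328.
F = −kT ln Z = −66.8 × ln(0.75328) = −66.8 × -0.28332 = 18.9 meV.

18.9 meV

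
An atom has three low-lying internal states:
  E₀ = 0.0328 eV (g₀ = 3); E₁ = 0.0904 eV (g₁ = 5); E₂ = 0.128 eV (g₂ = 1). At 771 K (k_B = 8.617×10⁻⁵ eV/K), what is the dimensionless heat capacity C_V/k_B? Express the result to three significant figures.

k_BT = 8.617×10⁻⁵ × 771 K = 0.066437 eV.
Eᵢ/kT = 0.49370, 1.3607, 1.9266.
Z = Σ gᵢe^(−Eᵢ/kT) = 3·e^(−0.49370) + 5·e^(−1.3607) + 1·e^(−1.9266) = 1.8311 + 1.2824 + 0.14564 = 3.2591.
⟨E⟩ = 0.059719 eV, ⟨E²⟩ = 0.0045522 eV².
C_V/k_B = (⟨E²⟩ − ⟨E⟩²)/(kT)² = (0.0045522 − 0.0035664)/0.0044139 = 0.223.

0.223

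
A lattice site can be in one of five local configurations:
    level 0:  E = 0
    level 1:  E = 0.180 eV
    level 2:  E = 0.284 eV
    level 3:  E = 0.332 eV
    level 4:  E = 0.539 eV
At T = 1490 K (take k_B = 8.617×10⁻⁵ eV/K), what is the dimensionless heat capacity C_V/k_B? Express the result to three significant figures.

0.895

k_BT = 8.617×10⁻⁵ × 1490 K = 0.12839 eV.
Eᵢ/kT = 0, 1.4020, 2.2120, 2.5859, 4.1981.
Z = Σ e^(−Eᵢ/kT) = e^(−0) + e^(−1.4020) + e^(−2.2120) + e^(−2.5859) + e^(−4.1981) = 1.0000 + 0.24610 + 0.10948 + 0.075328 + 0.015024 = 1.4459.
⟨E⟩ = 0.075038 eV, ⟨E²⟩ = 0.020383 eV².
C_V/k_B = (⟨E²⟩ − ⟨E⟩²)/(kT)² = (0.020383 − 0.0056307)/0.016484 = 0.895.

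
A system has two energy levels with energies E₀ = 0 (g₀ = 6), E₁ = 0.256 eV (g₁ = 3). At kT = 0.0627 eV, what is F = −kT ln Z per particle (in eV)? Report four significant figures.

Eᵢ/kT = 0, 4.08293.
Z = Σ gᵢe^(−Eᵢ/kT) = 6·e^(−0) + 3·e^(−4.08293) = 6.00000 + 0.0505740 = 6.05057.
F = −kT ln Z = −0.0627 × ln(6.05057) = −0.0627 × 1.80015 = -0.1129 eV.

-0.1129 eV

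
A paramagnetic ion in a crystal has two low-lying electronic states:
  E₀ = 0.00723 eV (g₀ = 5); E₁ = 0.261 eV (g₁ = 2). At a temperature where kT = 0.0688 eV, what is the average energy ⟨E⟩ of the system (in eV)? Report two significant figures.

0.0097 eV

Eᵢ/kT = 0.1051, 3.794.
Z = Σ gᵢe^(−Eᵢ/kT) = 5·e^(−0.1051) + 2·e^(−3.794) = 4.501 + 0.04501 = 4.546.
⟨E⟩ = Σ Eᵢ gᵢe^(−Eᵢ/kT) / Z = (0.00723·4.501 + 0.261·0.04501) / 4.546 = 0.0097 eV.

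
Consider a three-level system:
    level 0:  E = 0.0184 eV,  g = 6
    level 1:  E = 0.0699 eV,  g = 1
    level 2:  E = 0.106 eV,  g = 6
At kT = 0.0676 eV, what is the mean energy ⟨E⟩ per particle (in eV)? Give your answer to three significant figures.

Eᵢ/kT = 0.27219, 1.0340, 1.5680.
Z = Σ gᵢe^(−Eᵢ/kT) = 6·e^(−0.27219) + 1·e^(−1.0340) + 6·e^(−1.5680) = 4.5703 + 0.35558 + 1.2508 = 6.1767.
⟨E⟩ = Σ Eᵢ gᵢe^(−Eᵢ/kT) / Z = (0.0184·4.5703 + 0.0699·0.35558 + 0.106·1.2508) / 6.1767 = 0.0391 eV.

0.0391 eV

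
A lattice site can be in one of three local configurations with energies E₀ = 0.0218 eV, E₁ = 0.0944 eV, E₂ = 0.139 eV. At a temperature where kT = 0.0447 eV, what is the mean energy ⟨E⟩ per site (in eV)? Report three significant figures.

Eᵢ/kT = 0.48770, 2.1119, 3.1096.
Z = Σ e^(−Eᵢ/kT) = e^(−0.48770) + e^(−2.1119) + e^(−3.1096) = 0.61404 + 0.12101 + 0.044619 = 0.77967.
⟨E⟩ = Σ Eᵢ e^(−Eᵢ/kT) / Z = (0.0218·0.61404 + 0.0944·0.12101 + 0.139·0.044619) / 0.77967 = 0.0398 eV.

0.0398 eV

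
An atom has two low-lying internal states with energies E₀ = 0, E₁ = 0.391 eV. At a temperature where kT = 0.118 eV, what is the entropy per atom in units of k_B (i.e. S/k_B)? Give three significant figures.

0.152

Eᵢ/kT = 0, 3.3136.
Z = Σ e^(−Eᵢ/kT) = e^(−0) + e^(−3.3136) = 1.0000 + 0.036385 = 1.0364.
⟨E⟩ = Σ EᵢPᵢ = 0.013727 eV.
S/k_B = ln Z + ⟨E⟩/kT = ln(1.0364) + 0.013727/0.118 = 0.035753 + 0.11633 = 0.152.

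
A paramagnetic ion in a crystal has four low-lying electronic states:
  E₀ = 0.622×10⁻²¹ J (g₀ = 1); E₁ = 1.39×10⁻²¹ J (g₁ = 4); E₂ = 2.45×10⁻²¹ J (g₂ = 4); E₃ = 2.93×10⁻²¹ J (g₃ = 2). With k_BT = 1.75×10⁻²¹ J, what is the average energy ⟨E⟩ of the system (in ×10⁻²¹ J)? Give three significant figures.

1.67 ×10⁻²¹ J

Eᵢ/kT = 0.35543, 0.79429, 1.4000, 1.6743.
Z = Σ gᵢe^(−Eᵢ/kT) = 1·e^(−0.35543) + 4·e^(−0.79429) + 4·e^(−1.4000) + 2·e^(−1.6743) = 0.70087 + 1.8076 + 0.98639 + 0.37488 = 3.8697.
⟨E⟩ = Σ Eᵢ gᵢe^(−Eᵢ/kT) / Z = (0.622·0.70087 + 1.39·1.8076 + 2.45·0.98639 + 2.93·0.37488) / 3.8697 = 1.67 ×10⁻²¹ J.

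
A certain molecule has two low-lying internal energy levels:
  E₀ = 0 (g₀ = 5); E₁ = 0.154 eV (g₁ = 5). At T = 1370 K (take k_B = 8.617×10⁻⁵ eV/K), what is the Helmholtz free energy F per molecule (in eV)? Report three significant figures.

k_BT = 8.617×10⁻⁵ × 1370 K = 0.11805 eV.
Eᵢ/kT = 0, 1.3045.
Z = Σ gᵢe^(−Eᵢ/kT) = 5·e^(−0) + 5·e^(−1.3045) = 5.0000 + 1.3565 = 6.3565.
F = −kT ln Z = −0.11805 × ln(6.3565) = −0.11805 × 1.8495 = -0.218 eV.

-0.218 eV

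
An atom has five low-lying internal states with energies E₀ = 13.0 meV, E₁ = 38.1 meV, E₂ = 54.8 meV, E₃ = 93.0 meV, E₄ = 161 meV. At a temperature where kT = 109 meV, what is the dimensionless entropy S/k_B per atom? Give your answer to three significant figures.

Eᵢ/kT = 0.11927, 0.34954, 0.50275, 0.85321, 1.4771.
Z = Σ e^(−Eᵢ/kT) = e^(−0.11927) + e^(−0.34954) + e^(−0.50275) + e^(−0.85321) + e^(−1.4771) = 0.88757 + 0.70501 + 0.60486 + 0.42605 + 0.22830 = 2.8518.
⟨E⟩ = Σ EᵢPᵢ = 51.871 meV.
S/k_B = ln Z + ⟨E⟩/kT = ln(2.8518) + 51.871/109 = 1.0480 + 0.47588 = 1.52.

1.52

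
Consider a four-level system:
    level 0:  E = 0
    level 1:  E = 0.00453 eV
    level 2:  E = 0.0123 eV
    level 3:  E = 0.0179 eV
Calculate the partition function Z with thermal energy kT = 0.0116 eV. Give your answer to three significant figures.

Eᵢ/kT = 0, 0.39052, 1.0603, 1.5431.
Z = Σ e^(−Eᵢ/kT) = e^(−0) + e^(−0.39052) + e^(−1.0603) + e^(−1.5431) = 1.0000 + 0.67670 + 0.34635 + 0.21372 = 2.2368.

Z = 2.24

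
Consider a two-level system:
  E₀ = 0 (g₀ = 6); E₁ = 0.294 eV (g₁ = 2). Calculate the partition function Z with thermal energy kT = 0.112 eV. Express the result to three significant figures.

Z = 6.14

Eᵢ/kT = 0, 2.6250.
Z = Σ gᵢe^(−Eᵢ/kT) = 6·e^(−0) + 2·e^(−2.6250) = 6.0000 + 0.14488 = 6.1449.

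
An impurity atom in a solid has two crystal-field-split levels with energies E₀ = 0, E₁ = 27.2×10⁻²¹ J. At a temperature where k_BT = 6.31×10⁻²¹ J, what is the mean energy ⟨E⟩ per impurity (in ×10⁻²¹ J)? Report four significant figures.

Eᵢ/kT = 0, 4.31062.
Z = Σ e^(−Eᵢ/kT) = e^(−0) + e^(−4.31062) = 1.00000 + 0.0134252 = 1.01343.
⟨E⟩ = Σ Eᵢ e^(−Eᵢ/kT) / Z = (0·1.00000 + 27.2·0.0134252) / 1.01343 = 0.3603 ×10⁻²¹ J.

0.3603 ×10⁻²¹ J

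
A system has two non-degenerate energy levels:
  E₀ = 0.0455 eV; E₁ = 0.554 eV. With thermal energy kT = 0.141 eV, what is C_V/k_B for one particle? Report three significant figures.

0.335

Eᵢ/kT = 0.32270, 3.9291.
Z = Σ e^(−Eᵢ/kT) = e^(−0.32270) + e^(−3.9291) = 0.72419 + 0.019661 = 0.74385.
⟨E⟩ = 0.058940 eV, ⟨E²⟩ = 0.010128 eV².
C_V/k_B = (⟨E²⟩ − ⟨E⟩²)/(kT)² = (0.010128 − 0.0034739)/0.019881 = 0.335.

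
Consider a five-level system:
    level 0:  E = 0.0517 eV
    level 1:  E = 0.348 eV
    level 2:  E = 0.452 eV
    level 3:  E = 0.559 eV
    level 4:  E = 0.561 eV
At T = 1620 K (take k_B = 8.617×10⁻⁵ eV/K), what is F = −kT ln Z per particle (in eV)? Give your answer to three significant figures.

0.0229 eV

k_BT = 8.617×10⁻⁵ × 1620 K = 0.13960 eV.
Eᵢ/kT = 0.37034, 2.4928, 3.2378, 4.0043, 4.0186.
Z = Σ e^(−Eᵢ/kT) = e^(−0.37034) + e^(−2.4928) + e^(−3.2378) + e^(−4.0043) + e^(−4.0186) = 0.69050 + 0.082678 + 0.039250 + 0.018237 + 0.017978 = 0.84864.
F = −kT ln Z = −0.13960 × ln(0.84864) = −0.13960 × -0.16412 = 0.0229 eV.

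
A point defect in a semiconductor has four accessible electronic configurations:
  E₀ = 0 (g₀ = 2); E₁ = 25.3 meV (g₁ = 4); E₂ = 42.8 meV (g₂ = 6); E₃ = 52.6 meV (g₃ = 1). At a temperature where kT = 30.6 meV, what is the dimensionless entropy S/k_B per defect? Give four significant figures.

Eᵢ/kT = 0, 0.826797, 1.39869, 1.71895.
Z = Σ gᵢe^(−Eᵢ/kT) = 2·e^(−0) + 4·e^(−0.826797) + 6·e^(−1.39869) + 1·e^(−1.71895) = 2.00000 + 1.74979 + 1.48152 + 0.179254 = 5.41056.
⟨E⟩ = Σ EᵢPᵢ = 21.6442 meV.
S/k_B = ln Z + ⟨E⟩/kT = ln(5.41056) + 21.6442/30.6 = 1.68835 + 0.707327 = 2.396.

2.396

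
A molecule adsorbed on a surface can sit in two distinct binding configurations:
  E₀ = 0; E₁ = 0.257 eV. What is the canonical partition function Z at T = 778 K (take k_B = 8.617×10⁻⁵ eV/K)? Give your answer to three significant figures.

k_BT = 8.617×10⁻⁵ × 778 K = 0.067040 eV.
Eᵢ/kT = 0, 3.8335.
Z = Σ e^(−Eᵢ/kT) = e^(−0) + e^(−3.8335) = 1.0000 + 0.021634 = 1.0216.

Z = 1.02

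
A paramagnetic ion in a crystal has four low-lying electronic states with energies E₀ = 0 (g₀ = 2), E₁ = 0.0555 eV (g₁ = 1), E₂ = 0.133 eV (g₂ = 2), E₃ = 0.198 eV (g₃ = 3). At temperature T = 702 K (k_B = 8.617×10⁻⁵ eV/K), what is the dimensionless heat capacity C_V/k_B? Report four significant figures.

k_BT = 8.617×10⁻⁵ × 702 K = 0.0604913 eV.
Eᵢ/kT = 0, 0.917487, 2.19866, 3.27320.
Z = Σ gᵢe^(−Eᵢ/kT) = 2·e^(−0) + 1·e^(−0.917487) + 2·e^(−2.19866) + 3·e^(−3.27320) = 2.00000 + 0.399522 + 0.221903 + 0.113655 = 2.73508.
⟨E⟩ = 0.0271254 eV, ⟨E²⟩ = 0.00351419 eV².
C_V/k_B = (⟨E²⟩ − ⟨E⟩²)/(kT)² = (0.00351419 − 0.000735787)/0.00365920 = 0.7593.

0.7593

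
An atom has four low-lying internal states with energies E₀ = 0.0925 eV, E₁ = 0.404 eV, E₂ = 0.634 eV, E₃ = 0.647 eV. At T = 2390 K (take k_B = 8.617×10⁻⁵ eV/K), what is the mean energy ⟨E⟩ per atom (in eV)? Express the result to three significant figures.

0.199 eV

k_BT = 8.617×10⁻⁵ × 2390 K = 0.20595 eV.
Eᵢ/kT = 0.44914, 1.9616, 3.0784, 3.1415.
Z = Σ e^(−Eᵢ/kT) = e^(−0.44914) + e^(−1.9616) + e^(−3.0784) + e^(−3.1415) = 0.63818 + 0.14063 + 0.046033 + 0.043218 = 0.86806.
⟨E⟩ = Σ Eᵢ e^(−Eᵢ/kT) / Z = (0.0925·0.63818 + 0.404·0.14063 + 0.634·0.046033 + 0.647·0.043218) / 0.86806 = 0.199 eV.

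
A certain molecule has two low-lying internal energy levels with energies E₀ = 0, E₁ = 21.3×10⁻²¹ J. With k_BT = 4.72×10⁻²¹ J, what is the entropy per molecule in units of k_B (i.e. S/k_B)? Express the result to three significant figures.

0.0599

Eᵢ/kT = 0, 4.5127.
Z = Σ e^(−Eᵢ/kT) = e^(−0) + e^(−4.5127) = 1.0000 + 0.010969 = 1.0110.
⟨E⟩ = Σ EᵢPᵢ = 0.23110 ×10⁻²¹ J.
S/k_B = ln Z + ⟨E⟩/kT = ln(1.0110) + 0.23110/4.72 = 0.010940 + 0.048962 = 0.0599.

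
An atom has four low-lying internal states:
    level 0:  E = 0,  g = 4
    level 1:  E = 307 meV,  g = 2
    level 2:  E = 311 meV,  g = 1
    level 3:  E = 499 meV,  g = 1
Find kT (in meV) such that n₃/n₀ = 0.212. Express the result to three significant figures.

3030 meV

n₃/n₀ = (g₃/g₀) exp[−(E₃−E₀)/kT] = 0.212.
⇒ (E₃−E₀)/kT = ln((1/4)/0.212) = ln(1.1792) = 0.16484.
kT = 499 meV / 0.16484 = 3030 meV.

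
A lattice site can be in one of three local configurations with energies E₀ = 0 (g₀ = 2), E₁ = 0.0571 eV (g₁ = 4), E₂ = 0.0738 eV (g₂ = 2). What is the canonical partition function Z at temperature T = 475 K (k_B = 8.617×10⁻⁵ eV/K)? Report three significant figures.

k_BT = 8.617×10⁻⁵ × 475 K = 0.040931 eV.
Eᵢ/kT = 0, 1.3950, 1.8030.
Z = Σ gᵢe^(−Eᵢ/kT) = 2·e^(−0) + 4·e^(−1.3950) + 2·e^(−1.8030) = 2.0000 + 0.99133 + 0.32961 = 3.3209.

Z = 3.32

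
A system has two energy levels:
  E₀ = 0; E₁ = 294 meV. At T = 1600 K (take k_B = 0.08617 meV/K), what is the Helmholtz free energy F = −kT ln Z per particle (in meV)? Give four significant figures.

k_BT = 0.08617 × 1600 K = 137.872 meV.
Eᵢ/kT = 0, 2.13241.
Z = Σ e^(−Eᵢ/kT) = e^(−0) + e^(−2.13241) = 1.00000 + 0.118551 = 1.11855.
F = −kT ln Z = −137.872 × ln(1.11855) = −137.872 × 0.112033 = -15.45 meV.

-15.45 meV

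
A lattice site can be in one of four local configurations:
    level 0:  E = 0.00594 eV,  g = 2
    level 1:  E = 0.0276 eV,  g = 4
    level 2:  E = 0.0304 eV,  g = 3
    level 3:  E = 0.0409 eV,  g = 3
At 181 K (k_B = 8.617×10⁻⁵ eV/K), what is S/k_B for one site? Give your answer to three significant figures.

k_BT = 8.617×10⁻⁵ × 181 K = 0.015597 eV.
Eᵢ/kT = 0.38084, 1.7696, 1.9491, 2.6223.
Z = Σ gᵢe^(−Eᵢ/kT) = 2·e^(−0.38084) + 4·e^(−1.7696) + 3·e^(−1.9491) + 3·e^(−2.6223) = 1.3666 + 0.68160 + 0.42721 + 0.21791 = 2.6933.
⟨E⟩ = Σ EᵢPᵢ = 0.018130 eV.
S/k_B = ln Z + ⟨E⟩/kT = ln(2.6933) + 0.018130/0.015597 = 0.99077 + 1.1624 = 2.15.

2.15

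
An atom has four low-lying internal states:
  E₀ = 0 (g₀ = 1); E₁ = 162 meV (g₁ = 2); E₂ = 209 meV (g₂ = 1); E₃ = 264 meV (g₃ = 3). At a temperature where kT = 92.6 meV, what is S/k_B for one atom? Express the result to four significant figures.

1.309

Eᵢ/kT = 0, 1.74946, 2.25702, 2.85097.
Z = Σ gᵢe^(−Eᵢ/kT) = 1·e^(−0) + 2·e^(−1.74946) + 1·e^(−2.25702) + 3·e^(−2.85097) = 1.00000 + 0.347736 + 0.104662 + 0.173365 = 1.62576.
⟨E⟩ = Σ EᵢPᵢ = 76.2572 meV.
S/k_B = ln Z + ⟨E⟩/kT = ln(1.62576) + 76.2572/92.6 = 0.485975 + 0.823512 = 1.309.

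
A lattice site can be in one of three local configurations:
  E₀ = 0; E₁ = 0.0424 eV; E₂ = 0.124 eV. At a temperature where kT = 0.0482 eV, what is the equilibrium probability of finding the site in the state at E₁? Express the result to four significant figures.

Eᵢ/kT = 0, 0.879668, 2.57261.
Z = Σ e^(−Eᵢ/kT) = e^(−0) + e^(−0.879668) + e^(−2.57261) = 1.00000 + 0.414921 + 0.0763360 = 1.49126.
P₁ = e^(−E₁/kT) / Z = 0.414921/1.49126 = 0.2782.

0.2782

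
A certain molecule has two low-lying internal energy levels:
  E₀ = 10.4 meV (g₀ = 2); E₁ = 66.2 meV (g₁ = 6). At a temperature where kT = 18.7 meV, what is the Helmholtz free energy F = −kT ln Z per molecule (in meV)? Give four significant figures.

-5.204 meV

Eᵢ/kT = 0.556150, 3.54011.
Z = Σ gᵢe^(−Eᵢ/kT) = 2·e^(−0.556150) + 6·e^(−3.54011) = 1.14682 + 0.174061 = 1.32088.
F = −kT ln Z = −18.7 × ln(1.32088) = −18.7 × 0.278298 = -5.204 meV.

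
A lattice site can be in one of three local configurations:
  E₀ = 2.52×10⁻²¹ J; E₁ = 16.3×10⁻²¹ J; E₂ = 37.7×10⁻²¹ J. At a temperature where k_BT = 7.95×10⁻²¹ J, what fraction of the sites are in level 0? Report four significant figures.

0.8413

Eᵢ/kT = 0.316981, 2.05031, 4.74214.
Z = Σ e^(−Eᵢ/kT) = e^(−0.316981) + e^(−2.05031) + e^(−4.74214) = 0.728345 + 0.128695 + 0.00871997 = 0.865760.
P₀ = e^(−E₀/kT) / Z = 0.728345/0.865760 = 0.8413.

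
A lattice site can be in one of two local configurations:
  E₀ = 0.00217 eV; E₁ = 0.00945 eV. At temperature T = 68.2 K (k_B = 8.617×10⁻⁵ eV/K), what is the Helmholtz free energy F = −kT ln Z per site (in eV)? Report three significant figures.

k_BT = 8.617×10⁻⁵ × 68.2 K = 0.0058768 eV.
Eᵢ/kT = 0.36925, 1.6080.
Z = Σ e^(−Eᵢ/kT) = e^(−0.36925) + e^(−1.6080) = 0.69125 + 0.20029 = 0.89154.
F = −kT ln Z = −0.0058768 × ln(0.89154) = −0.0058768 × -0.11480 = 0.000675 eV.

0.000675 eV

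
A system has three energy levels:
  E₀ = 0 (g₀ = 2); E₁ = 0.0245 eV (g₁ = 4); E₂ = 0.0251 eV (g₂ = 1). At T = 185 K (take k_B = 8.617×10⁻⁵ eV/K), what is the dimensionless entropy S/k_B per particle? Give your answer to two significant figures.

1.7

k_BT = 8.617×10⁻⁵ × 185 K = 0.01594 eV.
Eᵢ/kT = 0, 1.537, 1.575.
Z = Σ gᵢe^(−Eᵢ/kT) = 2·e^(−0) + 4·e^(−1.537) + 1·e^(−1.575) = 2.000 + 0.8601 + 0.2070 = 3.067.
⟨E⟩ = Σ EᵢPᵢ = 0.008565 eV.
S/k_B = ln Z + ⟨E⟩/kT = ln(3.067) + 0.008565/0.01594 = 1.121 + 0.5373 = 1.7.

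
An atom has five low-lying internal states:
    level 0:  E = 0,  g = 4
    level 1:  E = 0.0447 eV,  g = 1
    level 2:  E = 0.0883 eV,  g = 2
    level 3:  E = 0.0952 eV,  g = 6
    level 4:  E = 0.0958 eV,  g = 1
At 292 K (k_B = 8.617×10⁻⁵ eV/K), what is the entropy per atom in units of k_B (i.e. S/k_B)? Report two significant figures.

k_BT = 8.617×10⁻⁵ × 292 K = 0.02516 eV.
Eᵢ/kT = 0, 1.777, 3.510, 3.784, 3.808.
Z = Σ gᵢe^(−Eᵢ/kT) = 4·e^(−0) + 1·e^(−1.777) + 2·e^(−3.510) + 6·e^(−3.784) + 1·e^(−3.808) = 4.000 + 0.1691 + 0.05979 + 0.1364 + 0.02219 = 4.387.
⟨E⟩ = Σ EᵢPᵢ = 0.006371 eV.
S/k_B = ln Z + ⟨E⟩/kT = ln(4.387) + 0.006371/0.02516 = 1.479 + 0.2532 = 1.7.

1.7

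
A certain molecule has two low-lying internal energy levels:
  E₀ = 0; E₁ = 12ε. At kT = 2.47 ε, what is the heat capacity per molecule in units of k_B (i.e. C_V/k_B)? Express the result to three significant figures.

Eᵢ/kT = 0, 4.8583.
Z = Σ e^(−Eᵢ/kT) = e^(−0) + e^(−4.8583) = 1.0000 + 0.0077637 = 1.0078.
⟨E⟩ = 0.092443 ε, ⟨E²⟩ = 1.1093 ε².
C_V/k_B = (⟨E²⟩ − ⟨E⟩²)/(kT)² = (1.1093 − 0.0085457)/6.1009 = 0.180.

0.180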